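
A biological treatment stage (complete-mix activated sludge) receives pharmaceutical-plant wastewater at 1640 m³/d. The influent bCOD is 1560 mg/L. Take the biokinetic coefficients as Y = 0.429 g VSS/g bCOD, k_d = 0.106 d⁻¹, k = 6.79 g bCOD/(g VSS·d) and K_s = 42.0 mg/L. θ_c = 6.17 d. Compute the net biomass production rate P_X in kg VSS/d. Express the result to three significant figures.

For a completely mixed reactor with recycle the Lawrence–McCarty relation gives S = K_s·(1 + k_d·θ_c) / [θ_c·(Y·k − k_d) − 1] = 42.0 × (1 + 0.106 × 6.17) / [6.17 × (0.429 × 6.79 − 0.106) − 1] = 69.47 / 16.32 = 4.257 mg/L.
The observed yield is Y_obs = Y/(1 + k_d·θ_c) = 0.429 / (1 + 0.106 × 6.17) = 0.429 / 1.654 = 0.2594 g VSS per g bCOD removed.
Substrate removed = Q·(S₀ − S) = 1640 m³/d × (1560 − 4.26) g/m³ = 2.55×10^6 g/d = 2551 kg/d.
P_X = Y_obs · Q(S₀ − S) = 0.2594 × 2551 = 661.8 kg VSS/d.

P_X ≈ 662 kg VSS/d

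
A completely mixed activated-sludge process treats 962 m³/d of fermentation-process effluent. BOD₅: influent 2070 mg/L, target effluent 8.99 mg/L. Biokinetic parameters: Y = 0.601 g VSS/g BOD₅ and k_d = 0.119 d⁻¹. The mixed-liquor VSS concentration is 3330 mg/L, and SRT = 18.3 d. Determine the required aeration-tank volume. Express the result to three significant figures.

V ≈ 2060 m³

Steady-state biomass mass balance: V·X·(1 + k_d·θ_c) = Y·Q·(S₀ − S)·θ_c, so V = 0.601 × 962 × (2070 − 8.99) × 18.3 / [3330 × (1 + 0.119 × 18.3)] = 2.18×10^7 / 10582 = 2061 m³.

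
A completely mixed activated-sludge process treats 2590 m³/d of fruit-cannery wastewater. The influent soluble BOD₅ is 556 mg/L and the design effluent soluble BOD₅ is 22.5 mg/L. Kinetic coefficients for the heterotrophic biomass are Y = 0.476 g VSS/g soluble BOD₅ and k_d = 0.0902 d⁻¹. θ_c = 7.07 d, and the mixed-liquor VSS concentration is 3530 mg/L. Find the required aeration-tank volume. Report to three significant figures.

From the SRT design equation V = Y Q (S₀−S) θ_c / [X (1 + k_d θ_c)] = 0.476 × 2590 × (556 − 22.5) × 7.07 / [3530 × (1 + 0.0902 × 7.07)] = 4.65×10^6 / 5781 = 804.4 m³.

V ≈ 804 m³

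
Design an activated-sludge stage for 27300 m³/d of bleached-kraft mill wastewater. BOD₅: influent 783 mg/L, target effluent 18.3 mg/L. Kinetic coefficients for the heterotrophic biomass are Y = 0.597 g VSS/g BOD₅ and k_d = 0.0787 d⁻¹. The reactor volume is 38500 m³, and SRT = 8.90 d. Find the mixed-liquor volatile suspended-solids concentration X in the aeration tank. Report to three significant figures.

X = Y·Q·ΔS·θ_c / [V·(1 + k_d θ_c)] = 0.597 × 27300 × (783 − 18.3) × 8.90 / [38500 × (1 + 0.0787 × 8.90)] = 1694 mg/L.

X ≈ 1690 mg/L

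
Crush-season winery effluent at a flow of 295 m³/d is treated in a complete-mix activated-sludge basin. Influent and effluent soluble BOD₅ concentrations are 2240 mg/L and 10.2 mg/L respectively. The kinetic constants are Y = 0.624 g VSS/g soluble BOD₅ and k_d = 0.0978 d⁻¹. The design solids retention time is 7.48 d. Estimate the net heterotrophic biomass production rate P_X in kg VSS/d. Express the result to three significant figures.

Correct the yield for decay: Y_obs = Y/(1 + k_d θ_c) = 0.624 / (1 + 0.0978 × 7.48) = 0.624 / 1.732 = 0.3604.
ΔS = 2240 − 10.2 = 2230 mg/L, so the substrate removal rate is 295 × 2230/1000 = 657.8 kg soluble BOD₅/d.
Biomass produced: P_X = Y_obs·Q·ΔS = 0.3604 × 657.8 ≈ 237.0 kg VSS/d.

P_X ≈ 237 kg VSS/d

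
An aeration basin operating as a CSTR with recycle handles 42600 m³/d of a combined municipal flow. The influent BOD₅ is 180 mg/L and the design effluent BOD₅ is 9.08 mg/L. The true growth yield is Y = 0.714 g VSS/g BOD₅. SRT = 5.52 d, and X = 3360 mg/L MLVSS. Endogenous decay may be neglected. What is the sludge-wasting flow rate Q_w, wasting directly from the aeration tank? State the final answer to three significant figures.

V·X = Y·Q·ΔS·θ_c gives V = 0.714 × 42600 × (180 − 9.08) × 5.52 / 3360 = 8541 m³.
Wasting from the aeration tank: Q_w = V / θ_c = 8541 / 5.52 = 1547 m³/d.

Q_w ≈ 1550 m³/d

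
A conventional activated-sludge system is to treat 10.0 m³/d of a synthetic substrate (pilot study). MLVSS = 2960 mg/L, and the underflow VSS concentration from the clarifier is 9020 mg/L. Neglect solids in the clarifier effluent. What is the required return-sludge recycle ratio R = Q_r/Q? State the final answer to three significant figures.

R = Q_r/Q = X/(X_r − X) = 2960 / (9020 − 2960) = 0.4884.

R ≈ 0.488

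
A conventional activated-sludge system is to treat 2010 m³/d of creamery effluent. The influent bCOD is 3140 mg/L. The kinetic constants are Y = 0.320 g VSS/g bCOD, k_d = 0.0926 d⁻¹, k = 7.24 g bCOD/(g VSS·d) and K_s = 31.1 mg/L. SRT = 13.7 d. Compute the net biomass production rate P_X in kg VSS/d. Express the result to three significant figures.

From the Monod/SRT balance for a CMAS, S = K_s·(1+k_d θ_c)/[θ_c·(Y k − k_d) − 1] = 31.1 × (1 + 0.0926 × 13.7) / [13.7 × (0.320 × 7.24 − 0.0926) − 1] = 70.55 / 29.47 = 2.394 mg/L.
Correct the yield for decay: Y_obs = Y/(1 + k_d θ_c) = 0.320 / (1 + 0.0926 × 13.7) = 0.320 / 2.269 = 0.1411.
Mass of bCOD removed per day: Q(S₀ − S) = 2010 × 3138 g/m³ = 6307 kg/d.
So the net sludge growth is P_X = 0.1411 × 6307 = 889.6 kg VSS/d.

P_X ≈ 890 kg VSS/d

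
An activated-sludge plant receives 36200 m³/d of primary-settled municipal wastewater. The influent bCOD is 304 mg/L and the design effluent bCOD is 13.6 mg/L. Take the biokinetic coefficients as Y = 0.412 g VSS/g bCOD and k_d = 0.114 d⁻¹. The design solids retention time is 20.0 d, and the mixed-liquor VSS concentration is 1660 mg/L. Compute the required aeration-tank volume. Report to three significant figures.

V ≈ 15900 m³

Rearranging the biomass balance for a CMAS with decay, V = Y·Q·ΔS·θ_c / [X·(1+k_d θ_c)] = 0.412 × 36200 × (304 − 13.6) × 20.0 / [1660 × (1 + 0.114 × 20.0)] = 8.66×10^7 / 5445 = 15909 m³.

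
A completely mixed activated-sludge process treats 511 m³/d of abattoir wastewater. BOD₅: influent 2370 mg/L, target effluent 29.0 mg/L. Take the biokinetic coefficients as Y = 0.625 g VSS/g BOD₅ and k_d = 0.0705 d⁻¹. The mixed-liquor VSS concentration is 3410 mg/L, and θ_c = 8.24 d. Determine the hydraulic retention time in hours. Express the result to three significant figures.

Steady-state biomass mass balance: V·X·(1 + k_d·θ_c) = Y·Q·(S₀ − S)·θ_c, so V = 0.625 × 511 × (2370 − 29.0) × 8.24 / [3410 × (1 + 0.0705 × 8.24)] = 6.16×10^6 / 5391 = 1143 m³.
τ = V/Q = 1143/511 = 2.236 d, or 53.67 h.

τ ≈ 53.7 h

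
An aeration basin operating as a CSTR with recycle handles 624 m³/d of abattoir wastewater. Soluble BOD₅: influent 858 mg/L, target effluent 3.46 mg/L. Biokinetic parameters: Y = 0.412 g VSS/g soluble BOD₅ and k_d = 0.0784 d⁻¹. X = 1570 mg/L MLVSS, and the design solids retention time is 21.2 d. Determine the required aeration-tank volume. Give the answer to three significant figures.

V ≈ 1110 m³

Rearranging the biomass balance for a CMAS with decay, V = Y·Q·ΔS·θ_c / [X·(1+k_d θ_c)] = 0.412 × 624 × (858 − 3.46) × 21.2 / [1570 × (1 + 0.0784 × 21.2)] = 4.66×10^6 / 4179 = 1114 m³.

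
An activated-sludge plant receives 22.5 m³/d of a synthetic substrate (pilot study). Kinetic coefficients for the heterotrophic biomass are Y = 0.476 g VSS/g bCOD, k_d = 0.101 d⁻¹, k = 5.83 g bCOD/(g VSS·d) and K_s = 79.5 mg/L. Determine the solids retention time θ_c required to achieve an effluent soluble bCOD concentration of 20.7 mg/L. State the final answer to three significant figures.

θ_c ≈ 2.12 d

Specific growth rate at S = 20.7 mg/L: μ = YkS/(K_s+S) = 0.476·5.83·20.7/(79.5+20.7) = 0.5733 d⁻¹.
1/θ_c = 0.5733 − 0.101 = 0.4723 d⁻¹, so θ_c = 2.117 d.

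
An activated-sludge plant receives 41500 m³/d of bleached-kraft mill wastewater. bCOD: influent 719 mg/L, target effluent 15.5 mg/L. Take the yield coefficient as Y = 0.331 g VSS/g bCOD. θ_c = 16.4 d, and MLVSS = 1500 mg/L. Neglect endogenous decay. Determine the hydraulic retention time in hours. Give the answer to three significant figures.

With k_d = 0 the design equation reduces to V = Y Q (S₀−S) θ_c / X = 0.331 × 41500 × (719 − 15.5) × 16.4 / 1500 = 105656 m³.
Hydraulic retention time τ = V/Q = 105656 / 41500 = 2.546 d = 61.10 h.

τ ≈ 61.1 h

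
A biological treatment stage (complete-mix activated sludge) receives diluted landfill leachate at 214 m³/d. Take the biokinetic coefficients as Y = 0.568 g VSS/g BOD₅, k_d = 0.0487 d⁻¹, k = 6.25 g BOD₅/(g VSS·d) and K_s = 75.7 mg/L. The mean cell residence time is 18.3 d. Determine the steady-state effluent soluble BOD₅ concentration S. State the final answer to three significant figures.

For a completely mixed reactor with recycle the Lawrence–McCarty relation gives S = K_s·(1 + k_d·θ_c) / [θ_c·(Y·k − k_d) − 1] = 75.7 × (1 + 0.0487 × 18.3) / [18.3 × (0.568 × 6.25 − 0.0487) − 1] = 143.2 / 63.07 = 2.270 mg/L.

S ≈ 2.27 mg/L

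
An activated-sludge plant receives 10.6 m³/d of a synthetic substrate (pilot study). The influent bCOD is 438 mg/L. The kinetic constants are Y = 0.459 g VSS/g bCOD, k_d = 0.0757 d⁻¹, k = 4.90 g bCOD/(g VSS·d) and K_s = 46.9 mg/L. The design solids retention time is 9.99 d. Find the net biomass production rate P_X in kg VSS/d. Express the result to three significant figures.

For a completely mixed reactor with recycle the Lawrence–McCarty relation gives S = K_s·(1 + k_d·θ_c) / [θ_c·(Y·k − k_d) − 1] = 46.9 × (1 + 0.0757 × 9.99) / [9.99 × (0.459 × 4.90 − 0.0757) − 1] = 82.37 / 20.71 = 3.977 mg/L.
Observed yield with endogenous decay: Y_obs = Y / (1 + k_d·θ_c) = 0.459 / (1 + 0.0757 × 9.99) = 0.459 / 1.756 = 0.2614 g VSS/g bCOD.
Mass of bCOD removed per day: Q(S₀ − S) = 10.6 × 434.0 g/m³ = 4.601 kg/d.
P_X = Y_obs · Q(S₀ − S) = 0.2614 × 4.601 = 1.202 kg VSS/d.

P_X ≈ 1.20 kg VSS/d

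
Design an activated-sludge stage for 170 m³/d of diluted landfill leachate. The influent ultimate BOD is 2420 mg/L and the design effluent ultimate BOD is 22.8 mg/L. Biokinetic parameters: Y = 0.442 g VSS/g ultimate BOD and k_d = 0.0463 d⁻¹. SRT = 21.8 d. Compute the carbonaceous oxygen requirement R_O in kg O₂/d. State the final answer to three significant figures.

R_O ≈ 280 kg O₂/d

Observed yield with endogenous decay: Y_obs = Y / (1 + k_d·θ_c) = 0.442 / (1 + 0.0463 × 21.8) = 0.442 / 2.009 = 0.2200 g VSS/g ultimate BOD.
Q·(S₀ − S) = 170 × (2420 − 22.8) × 10⁻³ = 407.5 kg/d removed.
P_X = Y_obs·Q·(S₀ − S) = 0.2200 × 407.5 = 89.64 kg VSS/d.
R_O = Q·(S₀ − S) − 1.42·P_X = 407.5 − 1.42 × 89.64 = 280.2 kg O₂/d.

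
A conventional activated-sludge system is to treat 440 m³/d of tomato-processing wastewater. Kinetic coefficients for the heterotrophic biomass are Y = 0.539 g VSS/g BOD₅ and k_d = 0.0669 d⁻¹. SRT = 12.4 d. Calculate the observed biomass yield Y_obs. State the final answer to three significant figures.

Observed yield with endogenous decay: Y_obs = Y / (1 + k_d·θ_c) = 0.539 / (1 + 0.0669 × 12.4) = 0.539 / 1.830 = 0.2946 g VSS/g BOD₅.

Y_obs ≈ 0.295 g VSS/g BOD₅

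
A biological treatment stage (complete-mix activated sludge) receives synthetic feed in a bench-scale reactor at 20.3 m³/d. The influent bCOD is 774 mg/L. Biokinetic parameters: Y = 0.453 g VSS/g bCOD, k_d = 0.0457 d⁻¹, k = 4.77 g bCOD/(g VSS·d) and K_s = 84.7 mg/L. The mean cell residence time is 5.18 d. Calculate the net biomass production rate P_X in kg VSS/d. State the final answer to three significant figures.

From the Monod/SRT balance for a CMAS, S = K_s·(1+k_d θ_c)/[θ_c·(Y k − k_d) − 1] = 84.7 × (1 + 0.0457 × 5.18) / [5.18 × (0.453 × 4.77 − 0.0457) − 1] = 104.8 / 9.956 = 10.52 mg/L.
Observed yield with endogenous decay: Y_obs = Y / (1 + k_d·θ_c) = 0.453 / (1 + 0.0457 × 5.18) = 0.453 / 1.237 = 0.3663 g VSS/g bCOD.
Mass of bCOD removed per day: Q(S₀ − S) = 20.3 × 763.5 g/m³ = 15.50 kg/d.
So the net sludge growth is P_X = 0.3663 × 15.50 = 5.677 kg VSS/d.

P_X ≈ 5.68 kg VSS/d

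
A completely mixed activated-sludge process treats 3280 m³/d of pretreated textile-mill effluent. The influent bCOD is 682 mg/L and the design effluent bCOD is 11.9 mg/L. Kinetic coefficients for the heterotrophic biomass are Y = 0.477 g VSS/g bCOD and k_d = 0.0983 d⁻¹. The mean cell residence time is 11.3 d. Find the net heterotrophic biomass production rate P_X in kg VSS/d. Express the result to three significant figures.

P_X ≈ 497 kg VSS/d

The observed yield is Y_obs = Y/(1 + k_d·θ_c) = 0.477 / (1 + 0.0983 × 11.3) = 0.477 / 2.111 = 0.2260 g VSS per g bCOD removed.
ΔS = 682 − 11.9 = 670.1 mg/L, so the substrate removal rate is 3280 × 670.1/1000 = 2198 kg bCOD/d.
Net biomass production P_X = Y_obs × Q·(S₀ − S) = 0.2260 × 2198 = 496.7 kg VSS/d.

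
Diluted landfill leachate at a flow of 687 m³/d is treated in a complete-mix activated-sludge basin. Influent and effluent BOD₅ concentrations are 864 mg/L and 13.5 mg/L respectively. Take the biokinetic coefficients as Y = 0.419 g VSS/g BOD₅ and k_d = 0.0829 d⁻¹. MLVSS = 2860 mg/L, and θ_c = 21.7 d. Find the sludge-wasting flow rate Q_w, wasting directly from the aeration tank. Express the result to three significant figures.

Q_w ≈ 30.6 m³/d

From the SRT design equation V = Y Q (S₀−S) θ_c / [X (1 + k_d θ_c)] = 0.419 × 687 × (864 − 13.5) × 21.7 / [2860 × (1 + 0.0829 × 21.7)] = 5.31×10^6 / 8005 = 663.7 m³.
For wasting at MLVSS concentration, Q_w = V/θ_c = 663.7/21.7 = 30.58 m³/d.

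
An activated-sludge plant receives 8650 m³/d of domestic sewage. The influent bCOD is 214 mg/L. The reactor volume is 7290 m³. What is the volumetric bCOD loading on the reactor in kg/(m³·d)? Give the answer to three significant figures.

L_v = Q S₀ / V = 8650 × 214 × 10⁻³ / 7290 = 0.2539 kg/(m³·d).

L_v ≈ 0.254 kg bCOD/(m³·d)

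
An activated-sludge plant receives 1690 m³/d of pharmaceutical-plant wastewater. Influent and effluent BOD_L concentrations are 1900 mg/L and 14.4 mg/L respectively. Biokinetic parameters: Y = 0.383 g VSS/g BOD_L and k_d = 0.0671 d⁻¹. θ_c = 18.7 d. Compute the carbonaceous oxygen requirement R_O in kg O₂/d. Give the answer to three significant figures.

R_O ≈ 2420 kg O₂/d

Y_obs = Y / (1 + k_d θ_c) = 0.383 / (1 + 0.0671 × 18.7) = 0.383 / 2.255 = 0.1699.
Q·(S₀ − S) = 1690 × (1900 − 14.4) × 10⁻³ = 3187 kg/d removed.
Net sludge production P_X = 0.1699 × 3187 = 541.3 kg VSS/d.
Carbonaceous O₂ demand = substrate oxidised − cell-mass equivalent = 3187 − 1.42 × 541.3 = 2418 kg O₂/d.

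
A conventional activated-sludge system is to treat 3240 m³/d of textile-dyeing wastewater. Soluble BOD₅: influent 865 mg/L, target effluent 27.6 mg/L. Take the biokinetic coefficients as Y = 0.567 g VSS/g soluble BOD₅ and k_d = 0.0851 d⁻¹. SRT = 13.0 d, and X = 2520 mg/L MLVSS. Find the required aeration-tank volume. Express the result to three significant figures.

From the SRT design equation V = Y Q (S₀−S) θ_c / [X (1 + k_d θ_c)] = 0.567 × 3240 × (865 − 27.6) × 13.0 / [2520 × (1 + 0.0851 × 13.0)] = 2×10^7 / 5308 = 3768 m³.

V ≈ 3770 m³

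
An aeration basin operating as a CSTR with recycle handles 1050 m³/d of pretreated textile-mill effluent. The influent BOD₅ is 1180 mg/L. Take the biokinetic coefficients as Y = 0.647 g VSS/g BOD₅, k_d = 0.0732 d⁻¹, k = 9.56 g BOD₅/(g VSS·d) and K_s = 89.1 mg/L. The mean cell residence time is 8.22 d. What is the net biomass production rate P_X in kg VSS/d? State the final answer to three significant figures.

P_X ≈ 499 kg VSS/d

For a completely mixed reactor with recycle the Lawrence–McCarty relation gives S = K_s·(1 + k_d·θ_c) / [θ_c·(Y·k − k_d) − 1] = 89.1 × (1 + 0.0732 × 8.22) / [8.22 × (0.647 × 9.56 − 0.0732) − 1] = 142.7 / 49.24 = 2.898 mg/L.
Y_obs = Y / (1 + k_d θ_c) = 0.647 / (1 + 0.0732 × 8.22) = 0.647 / 1.602 = 0.4039.
ΔS = 1180 − 2.90 = 1177 mg/L, so the substrate removal rate is 1050 × 1177/1000 = 1236 kg BOD₅/d.
Biomass produced: P_X = Y_obs·Q·ΔS = 0.4039 × 1236 ≈ 499.3 kg VSS/d.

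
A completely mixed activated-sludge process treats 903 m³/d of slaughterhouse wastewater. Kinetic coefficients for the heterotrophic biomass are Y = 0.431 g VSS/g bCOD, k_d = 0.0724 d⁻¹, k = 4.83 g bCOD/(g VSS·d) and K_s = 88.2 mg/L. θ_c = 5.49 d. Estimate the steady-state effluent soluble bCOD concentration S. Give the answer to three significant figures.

From the Monod/SRT balance for a CMAS, S = K_s·(1+k_d θ_c)/[θ_c·(Y k − k_d) − 1] = 88.2 × (1 + 0.0724 × 5.49) / [5.49 × (0.431 × 4.83 − 0.0724) − 1] = 123.3 / 10.03 = 12.29 mg/L.

S ≈ 12.3 mg/L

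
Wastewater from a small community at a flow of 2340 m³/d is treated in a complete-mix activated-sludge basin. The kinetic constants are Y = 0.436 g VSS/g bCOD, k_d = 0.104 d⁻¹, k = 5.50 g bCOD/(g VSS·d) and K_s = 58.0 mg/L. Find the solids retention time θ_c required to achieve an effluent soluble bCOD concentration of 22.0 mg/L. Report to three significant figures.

θ_c ≈ 1.80 d

From 1/θ_c = Y·k·S/(K_s + S) − k_d: Y·k·S/(K_s+S) = 0.436 × 5.50 × 22.0 / (58.0 + 22.0) = 0.6594 d⁻¹.
Then 1/θ_c = μ − k_d = 0.6594 − 0.104 = 0.5554 d⁻¹, giving θ_c = 1.800 d.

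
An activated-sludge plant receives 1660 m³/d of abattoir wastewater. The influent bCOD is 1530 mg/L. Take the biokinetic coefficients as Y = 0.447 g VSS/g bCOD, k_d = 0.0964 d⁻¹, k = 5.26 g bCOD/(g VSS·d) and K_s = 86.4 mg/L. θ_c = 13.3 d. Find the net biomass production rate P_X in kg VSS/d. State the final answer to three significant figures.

For a completely mixed reactor with recycle the Lawrence–McCarty relation gives S = K_s·(1 + k_d·θ_c) / [θ_c·(Y·k − k_d) − 1] = 86.4 × (1 + 0.0964 × 13.3) / [13.3 × (0.447 × 5.26 − 0.0964) − 1] = 197.2 / 28.99 = 6.802 mg/L.
Correct the yield for decay: Y_obs = Y/(1 + k_d θ_c) = 0.447 / (1 + 0.0964 × 13.3) = 0.447 / 2.282 = 0.1959.
Mass of bCOD removed per day: Q(S₀ − S) = 1660 × 1523 g/m³ = 2529 kg/d.
Net biomass production P_X = Y_obs × Q·(S₀ − S) = 0.1959 × 2529 = 495.3 kg VSS/d.

P_X ≈ 495 kg VSS/d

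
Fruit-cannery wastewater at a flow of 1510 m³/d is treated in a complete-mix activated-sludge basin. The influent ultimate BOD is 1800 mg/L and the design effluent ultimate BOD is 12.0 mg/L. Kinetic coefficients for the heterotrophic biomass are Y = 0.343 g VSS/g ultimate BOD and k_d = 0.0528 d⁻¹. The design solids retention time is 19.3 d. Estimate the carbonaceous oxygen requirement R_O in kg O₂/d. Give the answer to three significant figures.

Y_obs = Y / (1 + k_d θ_c) = 0.343 / (1 + 0.0528 × 19.3) = 0.343 / 2.019 = 0.1699.
Substrate removed = Q·(S₀ − S) = 1510 m³/d × (1800 − 12.0) g/m³ = 2.7×10^6 g/d = 2700 kg/d.
Biomass synthesised: P_X = Y_obs × 2700 = 458.7 kg VSS/d.
R_O = Q·(S₀ − S) − 1.42·P_X = 2700 − 1.42 × 458.7 = 2049 kg O₂/d.

R_O ≈ 2050 kg O₂/d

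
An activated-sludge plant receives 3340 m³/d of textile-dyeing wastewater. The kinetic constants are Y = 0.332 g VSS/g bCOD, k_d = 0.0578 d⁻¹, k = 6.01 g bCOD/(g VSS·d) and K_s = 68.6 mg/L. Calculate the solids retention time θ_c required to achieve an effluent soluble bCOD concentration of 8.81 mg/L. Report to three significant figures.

From 1/θ_c = Y·k·S/(K_s + S) − k_d: Y·k·S/(K_s+S) = 0.332 × 6.01 × 8.81 / (68.6 + 8.81) = 0.2271 d⁻¹.
Then 1/θ_c = μ − k_d = 0.2271 − 0.0578 = 0.1693 d⁻¹, giving θ_c = 5.907 d.

θ_c ≈ 5.91 d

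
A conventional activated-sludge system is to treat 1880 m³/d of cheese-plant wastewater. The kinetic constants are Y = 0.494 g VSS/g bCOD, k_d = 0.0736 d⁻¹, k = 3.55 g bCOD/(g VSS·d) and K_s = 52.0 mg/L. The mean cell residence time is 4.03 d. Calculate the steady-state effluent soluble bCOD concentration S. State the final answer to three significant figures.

Effluent substrate depends only on kinetics and SRT: S = K_s(1 + k_d θ_c) / [θ_c(Yk − k_d) − 1] = 52.0 × (1 + 0.0736 × 4.03) / [4.03 × (0.494 × 3.55 − 0.0736) − 1] = 67.42 / 5.771 = 11.68 mg/L.

S ≈ 11.7 mg/L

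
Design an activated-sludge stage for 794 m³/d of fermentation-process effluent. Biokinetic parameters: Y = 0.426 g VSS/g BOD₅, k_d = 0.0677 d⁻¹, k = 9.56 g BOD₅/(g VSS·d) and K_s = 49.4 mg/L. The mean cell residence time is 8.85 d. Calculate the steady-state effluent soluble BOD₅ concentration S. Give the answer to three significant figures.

S ≈ 2.29 mg/L

For a completely mixed reactor with recycle the Lawrence–McCarty relation gives S = K_s·(1 + k_d·θ_c) / [θ_c·(Y·k − k_d) − 1] = 49.4 × (1 + 0.0677 × 8.85) / [8.85 × (0.426 × 9.56 − 0.0677) − 1] = 79.00 / 34.44 = 2.294 mg/L.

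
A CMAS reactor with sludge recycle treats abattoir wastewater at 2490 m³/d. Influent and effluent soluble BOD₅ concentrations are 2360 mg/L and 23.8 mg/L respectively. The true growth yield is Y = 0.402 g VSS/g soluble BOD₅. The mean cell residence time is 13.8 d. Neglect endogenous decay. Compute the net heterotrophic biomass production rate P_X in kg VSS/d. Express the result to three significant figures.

No decay correction is needed, so Y_obs = Y = 0.402.
ΔS = 2360 − 23.8 = 2336 mg/L, so the substrate removal rate is 2490 × 2336/1000 = 5817 kg soluble BOD₅/d.
So the net sludge growth is P_X = 0.4020 × 5817 = 2338 kg VSS/d.

P_X ≈ 2340 kg VSS/d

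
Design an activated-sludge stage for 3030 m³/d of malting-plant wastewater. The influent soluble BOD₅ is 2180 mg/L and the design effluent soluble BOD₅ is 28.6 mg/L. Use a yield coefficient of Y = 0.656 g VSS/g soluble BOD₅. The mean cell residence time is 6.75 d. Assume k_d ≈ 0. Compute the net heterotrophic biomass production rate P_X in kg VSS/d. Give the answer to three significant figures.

Since k_d ≈ 0, Y_obs = Y = 0.656 g VSS/g soluble BOD₅.
Substrate removed = Q·(S₀ − S) = 3030 m³/d × (2180 − 28.6) g/m³ = 6.52×10^6 g/d = 6519 kg/d.
So the net sludge growth is P_X = 0.6560 × 6519 = 4276 kg VSS/d.

P_X ≈ 4280 kg VSS/d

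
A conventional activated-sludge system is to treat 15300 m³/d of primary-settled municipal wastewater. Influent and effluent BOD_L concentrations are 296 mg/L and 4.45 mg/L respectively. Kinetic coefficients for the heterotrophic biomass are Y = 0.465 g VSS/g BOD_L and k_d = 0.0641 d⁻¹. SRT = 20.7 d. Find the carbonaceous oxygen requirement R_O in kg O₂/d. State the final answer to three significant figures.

Correct the yield for decay: Y_obs = Y/(1 + k_d θ_c) = 0.465 / (1 + 0.0641 × 20.7) = 0.465 / 2.327 = 0.1998.
ΔS = 296 − 4.45 = 291.6 mg/L, so the substrate removal rate is 15300 × 291.6/1000 = 4461 kg BOD_L/d.
Net sludge production P_X = 0.1998 × 4461 = 891.4 kg VSS/d.
Carbonaceous O₂ demand = substrate oxidised − cell-mass equivalent = 4461 − 1.42 × 891.4 = 3195 kg O₂/d.

R_O ≈ 3190 kg O₂/d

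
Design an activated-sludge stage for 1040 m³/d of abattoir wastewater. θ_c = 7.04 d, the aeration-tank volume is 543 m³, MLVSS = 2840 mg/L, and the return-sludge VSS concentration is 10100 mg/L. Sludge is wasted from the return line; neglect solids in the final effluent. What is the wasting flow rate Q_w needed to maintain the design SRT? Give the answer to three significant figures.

Q_w ≈ 21.7 m³/d

θ_c = V·X/(Q_w·X_r) when wasting from the recycle, so Q_w = V·X/(θ_c·X_r) = 543.0 × 2840 / (7.04 × 10100) = 21.69 m³/d.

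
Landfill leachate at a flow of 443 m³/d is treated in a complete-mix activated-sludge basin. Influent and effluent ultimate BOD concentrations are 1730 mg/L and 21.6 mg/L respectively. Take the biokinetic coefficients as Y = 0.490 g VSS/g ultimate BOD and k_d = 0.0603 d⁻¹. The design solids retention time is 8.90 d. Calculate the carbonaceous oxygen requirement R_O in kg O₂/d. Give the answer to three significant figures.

R_O ≈ 414 kg O₂/d

Correct the yield for decay: Y_obs = Y/(1 + k_d θ_c) = 0.490 / (1 + 0.0603 × 8.90) = 0.490 / 1.537 = 0.3189.
Mass of ultimate BOD removed per day: Q(S₀ − S) = 443 × 1708 g/m³ = 756.8 kg/d.
Net sludge production P_X = 0.3189 × 756.8 = 241.3 kg VSS/d.
Carbonaceous O₂ demand = substrate oxidised − cell-mass equivalent = 756.8 − 1.42 × 241.3 = 414.1 kg O₂/d.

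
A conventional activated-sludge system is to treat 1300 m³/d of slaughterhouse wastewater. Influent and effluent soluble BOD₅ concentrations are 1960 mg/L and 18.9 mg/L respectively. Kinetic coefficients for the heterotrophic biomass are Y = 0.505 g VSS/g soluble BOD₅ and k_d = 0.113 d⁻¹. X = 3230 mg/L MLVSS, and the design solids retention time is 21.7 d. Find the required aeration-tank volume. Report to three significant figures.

V ≈ 2480 m³

Rearranging the biomass balance for a CMAS with decay, V = Y·Q·ΔS·θ_c / [X·(1+k_d θ_c)] = 0.505 × 1300 × (1960 − 18.9) × 21.7 / [3230 × (1 + 0.113 × 21.7)] = 2.77×10^7 / 11150 = 2480 m³.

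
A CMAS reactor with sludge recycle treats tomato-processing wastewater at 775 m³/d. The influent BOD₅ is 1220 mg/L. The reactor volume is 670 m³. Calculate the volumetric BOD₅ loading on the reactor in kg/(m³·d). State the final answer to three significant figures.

L_v ≈ 1.41 kg BOD₅/(m³·d)

L_v = Q S₀ / V = 775 × 1220 × 10⁻³ / 670.0 = 1.411 kg/(m³·d).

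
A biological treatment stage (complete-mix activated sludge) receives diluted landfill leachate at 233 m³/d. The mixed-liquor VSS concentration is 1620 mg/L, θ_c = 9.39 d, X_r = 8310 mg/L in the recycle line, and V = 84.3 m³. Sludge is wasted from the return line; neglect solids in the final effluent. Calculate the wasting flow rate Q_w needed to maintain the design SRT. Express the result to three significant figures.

Wasting from the return line (neglecting effluent solids): Q_w = V·X / (θ_c·X_r) = 84.30 × 1620 / (9.39 × 8310) = 1.750 m³/d.

Q_w ≈ 1.75 m³/d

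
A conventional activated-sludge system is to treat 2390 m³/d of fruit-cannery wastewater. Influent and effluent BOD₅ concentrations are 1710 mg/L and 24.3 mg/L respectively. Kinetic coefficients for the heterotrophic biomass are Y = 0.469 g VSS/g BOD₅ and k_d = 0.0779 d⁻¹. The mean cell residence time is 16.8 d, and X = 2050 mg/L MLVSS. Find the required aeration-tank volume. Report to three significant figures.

V ≈ 6710 m³

Rearranging the biomass balance for a CMAS with decay, V = Y·Q·ΔS·θ_c / [X·(1+k_d θ_c)] = 0.469 × 2390 × (1710 − 24.3) × 16.8 / [2050 × (1 + 0.0779 × 16.8)] = 3.17×10^7 / 4733 = 6707 m³.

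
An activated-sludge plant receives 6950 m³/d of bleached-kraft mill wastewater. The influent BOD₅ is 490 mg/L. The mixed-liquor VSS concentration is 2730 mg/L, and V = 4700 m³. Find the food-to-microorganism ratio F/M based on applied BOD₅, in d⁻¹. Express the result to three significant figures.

F/M = applied load / biomass = Q·S₀/(V·X) = 6950 × 490 / (4700 × 2730) = 0.2654 d⁻¹.

F/M ≈ 0.265 d⁻¹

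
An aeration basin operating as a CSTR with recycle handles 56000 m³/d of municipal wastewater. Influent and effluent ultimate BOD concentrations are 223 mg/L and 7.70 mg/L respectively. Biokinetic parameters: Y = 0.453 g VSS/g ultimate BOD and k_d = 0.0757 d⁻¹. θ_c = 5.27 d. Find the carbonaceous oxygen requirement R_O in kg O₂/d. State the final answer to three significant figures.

R_O ≈ 6510 kg O₂/d

Observed yield with endogenous decay: Y_obs = Y / (1 + k_d·θ_c) = 0.453 / (1 + 0.0757 × 5.27) = 0.453 / 1.399 = 0.3238 g VSS/g ultimate BOD.
Q·(S₀ − S) = 56000 × (223 − 7.70) × 10⁻³ = 12057 kg/d removed.
P_X = Y_obs·Q·(S₀ − S) = 0.3238 × 12057 = 3904 kg VSS/d.
R_O = Q·ΔS − 1.42 P_X = 12057 − 5544 = 6513 kg O₂/d.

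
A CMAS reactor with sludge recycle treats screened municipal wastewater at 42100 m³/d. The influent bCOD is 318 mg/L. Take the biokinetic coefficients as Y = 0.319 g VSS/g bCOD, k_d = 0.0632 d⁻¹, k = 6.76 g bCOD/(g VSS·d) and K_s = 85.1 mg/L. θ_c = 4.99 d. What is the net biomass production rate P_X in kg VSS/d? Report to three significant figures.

Effluent substrate depends only on kinetics and SRT: S = K_s(1 + k_d θ_c) / [θ_c(Yk − k_d) − 1] = 85.1 × (1 + 0.0632 × 4.99) / [4.99 × (0.319 × 6.76 − 0.0632) − 1] = 111.9 / 9.445 = 11.85 mg/L.
Correct the yield for decay: Y_obs = Y/(1 + k_d θ_c) = 0.319 / (1 + 0.0632 × 4.99) = 0.319 / 1.315 = 0.2425.
ΔS = 318 − 11.9 = 306.1 mg/L, so the substrate removal rate is 42100 × 306.1/1000 = 12887 kg bCOD/d.
Net biomass production P_X = Y_obs × Q·(S₀ − S) = 0.2425 × 12887 = 3125 kg VSS/d.

P_X ≈ 3130 kg VSS/d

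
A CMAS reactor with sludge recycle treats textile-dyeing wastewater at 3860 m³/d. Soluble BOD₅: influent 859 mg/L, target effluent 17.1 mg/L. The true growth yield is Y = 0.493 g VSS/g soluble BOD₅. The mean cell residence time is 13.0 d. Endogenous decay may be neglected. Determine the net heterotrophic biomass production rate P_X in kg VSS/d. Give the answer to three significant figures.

P_X ≈ 1600 kg VSS/d

No decay correction is needed, so Y_obs = Y = 0.493.
ΔS = 859 − 17.1 = 841.9 mg/L, so the substrate removal rate is 3860 × 841.9/1000 = 3250 kg soluble BOD₅/d.
P_X = Y_obs · Q(S₀ − S) = 0.4930 × 3250 = 1602 kg VSS/d.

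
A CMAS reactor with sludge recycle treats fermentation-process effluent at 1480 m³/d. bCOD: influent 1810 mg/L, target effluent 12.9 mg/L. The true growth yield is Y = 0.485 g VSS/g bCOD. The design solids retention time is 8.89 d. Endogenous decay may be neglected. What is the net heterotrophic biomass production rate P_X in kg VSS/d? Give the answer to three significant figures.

With endogenous decay neglected, the observed yield equals the true yield: Y_obs = Y = 0.485 g VSS/g bCOD.
Q·(S₀ − S) = 1480 × (1810 − 12.9) × 10⁻³ = 2660 kg/d removed.
Biomass produced: P_X = Y_obs·Q·ΔS = 0.4850 × 2660 ≈ 1290 kg VSS/d.

P_X ≈ 1290 kg VSS/d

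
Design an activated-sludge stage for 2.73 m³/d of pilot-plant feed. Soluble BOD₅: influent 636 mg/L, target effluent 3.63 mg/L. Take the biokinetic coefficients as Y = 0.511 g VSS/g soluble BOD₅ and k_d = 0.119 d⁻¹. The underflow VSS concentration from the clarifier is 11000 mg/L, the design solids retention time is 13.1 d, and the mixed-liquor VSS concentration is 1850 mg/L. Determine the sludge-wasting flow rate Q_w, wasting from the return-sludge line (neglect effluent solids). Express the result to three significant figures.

Q_w ≈ 0.0313 m³/d

Steady-state biomass mass balance: V·X·(1 + k_d·θ_c) = Y·Q·(S₀ − S)·θ_c, so V = 0.511 × 2.73 × (636 − 3.63) × 13.1 / [1850 × (1 + 0.119 × 13.1)] = 1.16×10^4 / 4734 = 2.441 m³.
θ_c = V·X/(Q_w·X_r) when wasting from the recycle, so Q_w = V·X/(θ_c·X_r) = 2.441 × 1850 / (13.1 × 11000) = 0.03134 m³/d.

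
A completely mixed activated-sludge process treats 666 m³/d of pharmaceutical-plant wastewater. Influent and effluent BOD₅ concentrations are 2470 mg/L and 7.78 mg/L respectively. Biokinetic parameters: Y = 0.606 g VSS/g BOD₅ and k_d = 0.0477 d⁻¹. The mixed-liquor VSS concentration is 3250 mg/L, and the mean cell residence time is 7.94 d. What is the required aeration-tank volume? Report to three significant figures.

Steady-state biomass mass balance: V·X·(1 + k_d·θ_c) = Y·Q·(S₀ − S)·θ_c, so V = 0.606 × 666 × (2470 − 7.78) × 7.94 / [3250 × (1 + 0.0477 × 7.94)] = 7.89×10^6 / 4481 = 1761 m³.

V ≈ 1760 m³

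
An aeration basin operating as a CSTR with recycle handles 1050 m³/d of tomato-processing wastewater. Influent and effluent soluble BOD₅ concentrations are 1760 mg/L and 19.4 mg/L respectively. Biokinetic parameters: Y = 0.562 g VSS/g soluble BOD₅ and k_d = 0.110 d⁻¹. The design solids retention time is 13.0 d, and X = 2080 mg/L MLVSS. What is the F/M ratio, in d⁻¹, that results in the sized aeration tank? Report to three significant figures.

F/M ≈ 0.336 d⁻¹

From the SRT design equation V = Y Q (S₀−S) θ_c / [X (1 + k_d θ_c)] = 0.562 × 1050 × (1760 − 19.4) × 13.0 / [2080 × (1 + 0.110 × 13.0)] = 1.34×10^7 / 5054 = 2642 m³.
F/M = applied load / biomass = Q·S₀/(V·X) = 1050 × 1760 / (2642 × 2080) = 0.3363 d⁻¹.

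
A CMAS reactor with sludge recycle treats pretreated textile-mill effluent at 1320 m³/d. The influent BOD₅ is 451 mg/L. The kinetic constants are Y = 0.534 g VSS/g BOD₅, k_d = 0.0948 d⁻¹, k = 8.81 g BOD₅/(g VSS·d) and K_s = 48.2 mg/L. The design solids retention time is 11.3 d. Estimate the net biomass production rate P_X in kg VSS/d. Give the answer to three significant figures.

Effluent substrate depends only on kinetics and SRT: S = K_s(1 + k_d θ_c) / [θ_c(Yk − k_d) − 1] = 48.2 × (1 + 0.0948 × 11.3) / [11.3 × (0.534 × 8.81 − 0.0948) − 1] = 99.83 / 51.09 = 1.954 mg/L.
Y_obs = Y / (1 + k_d θ_c) = 0.534 / (1 + 0.0948 × 11.3) = 0.534 / 2.071 = 0.2578.
Substrate removed = Q·(S₀ − S) = 1320 m³/d × (451 − 1.95) g/m³ = 5.93×10^5 g/d = 592.7 kg/d.
Net biomass production P_X = Y_obs × Q·(S₀ − S) = 0.2578 × 592.7 = 152.8 kg VSS/d.

P_X ≈ 153 kg VSS/d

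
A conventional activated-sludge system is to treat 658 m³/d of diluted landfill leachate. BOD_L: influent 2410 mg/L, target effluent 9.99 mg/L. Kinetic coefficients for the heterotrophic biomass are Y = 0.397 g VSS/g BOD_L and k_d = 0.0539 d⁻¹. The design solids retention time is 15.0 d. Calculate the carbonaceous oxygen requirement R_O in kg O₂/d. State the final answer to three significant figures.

Correct the yield for decay: Y_obs = Y/(1 + k_d θ_c) = 0.397 / (1 + 0.0539 × 15.0) = 0.397 / 1.808 = 0.2195.
Q·(S₀ − S) = 658 × (2410 − 9.99) × 10⁻³ = 1579 kg/d removed.
P_X = Y_obs·Q·(S₀ − S) = 0.2195 × 1579 = 346.7 kg VSS/d.
Carbonaceous O₂ demand = substrate oxidised − cell-mass equivalent = 1579 − 1.42 × 346.7 = 1087 kg O₂/d.

R_O ≈ 1090 kg O₂/d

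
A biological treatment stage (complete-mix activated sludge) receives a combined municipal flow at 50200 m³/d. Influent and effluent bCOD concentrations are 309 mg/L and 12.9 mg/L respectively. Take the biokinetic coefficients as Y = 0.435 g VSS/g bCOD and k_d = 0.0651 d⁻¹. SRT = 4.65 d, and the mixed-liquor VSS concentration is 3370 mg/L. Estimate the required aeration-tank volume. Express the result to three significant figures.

V ≈ 6850 m³

Rearranging the biomass balance for a CMAS with decay, V = Y·Q·ΔS·θ_c / [X·(1+k_d θ_c)] = 0.435 × 50200 × (309 − 12.9) × 4.65 / [3370 × (1 + 0.0651 × 4.65)] = 3.01×10^7 / 4390 = 6849 m³.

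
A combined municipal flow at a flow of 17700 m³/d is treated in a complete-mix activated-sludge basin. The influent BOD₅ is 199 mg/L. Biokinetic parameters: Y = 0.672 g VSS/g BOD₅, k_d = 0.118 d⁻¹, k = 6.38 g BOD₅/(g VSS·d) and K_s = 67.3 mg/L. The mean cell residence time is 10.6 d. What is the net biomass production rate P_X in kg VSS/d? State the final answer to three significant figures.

P_X ≈ 1030 kg VSS/d

From the Monod/SRT balance for a CMAS, S = K_s·(1+k_d θ_c)/[θ_c·(Y k − k_d) − 1] = 67.3 × (1 + 0.118 × 10.6) / [10.6 × (0.672 × 6.38 − 0.118) − 1] = 151.5 / 43.20 = 3.507 mg/L.
Correct the yield for decay: Y_obs = Y/(1 + k_d θ_c) = 0.672 / (1 + 0.118 × 10.6) = 0.672 / 2.251 = 0.2986.
Substrate removed = Q·(S₀ − S) = 17700 m³/d × (199 − 3.51) g/m³ = 3.46×10^6 g/d = 3460 kg/d.
Net biomass production P_X = Y_obs × Q·(S₀ − S) = 0.2986 × 3460 = 1033 kg VSS/d.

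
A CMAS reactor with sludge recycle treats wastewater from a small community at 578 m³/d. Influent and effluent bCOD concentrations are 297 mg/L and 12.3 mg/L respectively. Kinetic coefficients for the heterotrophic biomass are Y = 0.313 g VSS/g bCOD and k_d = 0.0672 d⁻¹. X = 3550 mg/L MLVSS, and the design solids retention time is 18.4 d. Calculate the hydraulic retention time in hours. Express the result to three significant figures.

Rearranging the biomass balance for a CMAS with decay, V = Y·Q·ΔS·θ_c / [X·(1+k_d θ_c)] = 0.313 × 578 × (297 − 12.3) × 18.4 / [3550 × (1 + 0.0672 × 18.4)] = 9.48×10^5 / 7940 = 119.4 m³.
τ = V/Q = 119.4/578 = 0.2065 d, or 4.956 h.

τ ≈ 4.96 h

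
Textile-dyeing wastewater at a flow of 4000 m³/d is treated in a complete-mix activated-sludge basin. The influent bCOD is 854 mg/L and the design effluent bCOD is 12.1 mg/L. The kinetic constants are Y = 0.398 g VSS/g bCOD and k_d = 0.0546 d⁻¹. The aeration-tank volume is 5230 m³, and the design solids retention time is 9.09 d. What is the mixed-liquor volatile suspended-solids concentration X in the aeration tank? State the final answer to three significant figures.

From V·X·(1 + k_d·θ_c) = Y·Q·(S₀ − S)·θ_c: X = 0.398 × 4000 × (854 − 12.1) × 9.09 / [5230 × (1 + 0.0546 × 9.09)] = 1557 mg/L.

X ≈ 1560 mg/L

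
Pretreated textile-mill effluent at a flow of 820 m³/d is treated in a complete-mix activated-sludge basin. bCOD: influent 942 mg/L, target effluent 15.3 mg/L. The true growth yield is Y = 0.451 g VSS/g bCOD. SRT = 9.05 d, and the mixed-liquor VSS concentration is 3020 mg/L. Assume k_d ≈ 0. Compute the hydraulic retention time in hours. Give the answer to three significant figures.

V·X = Y·Q·ΔS·θ_c gives V = 0.451 × 820 × (942 − 15.3) × 9.05 / 3020 = 1027 m³.
τ = V/Q = 1027/820 = 1.252 d, or 30.06 h.

τ ≈ 30.1 h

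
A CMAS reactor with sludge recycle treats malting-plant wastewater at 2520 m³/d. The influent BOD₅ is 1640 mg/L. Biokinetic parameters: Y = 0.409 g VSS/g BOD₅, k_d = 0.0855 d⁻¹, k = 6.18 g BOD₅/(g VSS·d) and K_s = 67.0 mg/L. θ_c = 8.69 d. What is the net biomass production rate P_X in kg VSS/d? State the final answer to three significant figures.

For a completely mixed reactor with recycle the Lawrence–McCarty relation gives S = K_s·(1 + k_d·θ_c) / [θ_c·(Y·k − k_d) − 1] = 67.0 × (1 + 0.0855 × 8.69) / [8.69 × (0.409 × 6.18 − 0.0855) − 1] = 116.8 / 20.22 = 5.775 mg/L.
Correct the yield for decay: Y_obs = Y/(1 + k_d θ_c) = 0.409 / (1 + 0.0855 × 8.69) = 0.409 / 1.743 = 0.2347.
Substrate removed = Q·(S₀ − S) = 2520 m³/d × (1640 − 5.77) g/m³ = 4.12×10^6 g/d = 4118 kg/d.
Biomass produced: P_X = Y_obs·Q·ΔS = 0.2347 × 4118 ≈ 966.4 kg VSS/d.

P_X ≈ 966 kg VSS/d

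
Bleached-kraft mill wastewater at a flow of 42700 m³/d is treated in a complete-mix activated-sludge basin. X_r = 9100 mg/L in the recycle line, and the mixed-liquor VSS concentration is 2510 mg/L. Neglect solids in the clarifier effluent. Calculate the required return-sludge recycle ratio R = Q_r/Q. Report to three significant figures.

Solids balance on the clarifier gives (1+R)X = R·X_r, so R = X/(X_r − X) = 2510 / (9100 − 2510) = 0.3809.

R ≈ 0.381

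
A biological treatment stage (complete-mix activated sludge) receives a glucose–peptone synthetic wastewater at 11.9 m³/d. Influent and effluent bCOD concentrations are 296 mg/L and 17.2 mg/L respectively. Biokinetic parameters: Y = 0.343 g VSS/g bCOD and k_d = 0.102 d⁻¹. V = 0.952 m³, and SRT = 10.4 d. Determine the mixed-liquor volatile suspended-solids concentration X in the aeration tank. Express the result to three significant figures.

X ≈ 6030 mg/L

Solving the biomass balance for X: X = Y Q (S₀−S) θ_c / [V (1+k_d θ_c)] = 0.343 × 11.9 × (296 − 17.2) × 10.4 / [0.952 × (1 + 0.102 × 10.4)] = 6032 mg/L.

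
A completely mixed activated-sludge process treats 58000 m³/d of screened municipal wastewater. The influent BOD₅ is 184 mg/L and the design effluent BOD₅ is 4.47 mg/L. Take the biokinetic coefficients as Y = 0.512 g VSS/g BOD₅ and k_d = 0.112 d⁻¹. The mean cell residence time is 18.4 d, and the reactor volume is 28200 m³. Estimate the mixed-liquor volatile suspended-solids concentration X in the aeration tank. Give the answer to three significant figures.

X ≈ 1140 mg/L

Solving the biomass balance for X: X = Y Q (S₀−S) θ_c / [V (1+k_d θ_c)] = 0.512 × 58000 × (184 − 4.47) × 18.4 / [28200 × (1 + 0.112 × 18.4)] = 1136 mg/L.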